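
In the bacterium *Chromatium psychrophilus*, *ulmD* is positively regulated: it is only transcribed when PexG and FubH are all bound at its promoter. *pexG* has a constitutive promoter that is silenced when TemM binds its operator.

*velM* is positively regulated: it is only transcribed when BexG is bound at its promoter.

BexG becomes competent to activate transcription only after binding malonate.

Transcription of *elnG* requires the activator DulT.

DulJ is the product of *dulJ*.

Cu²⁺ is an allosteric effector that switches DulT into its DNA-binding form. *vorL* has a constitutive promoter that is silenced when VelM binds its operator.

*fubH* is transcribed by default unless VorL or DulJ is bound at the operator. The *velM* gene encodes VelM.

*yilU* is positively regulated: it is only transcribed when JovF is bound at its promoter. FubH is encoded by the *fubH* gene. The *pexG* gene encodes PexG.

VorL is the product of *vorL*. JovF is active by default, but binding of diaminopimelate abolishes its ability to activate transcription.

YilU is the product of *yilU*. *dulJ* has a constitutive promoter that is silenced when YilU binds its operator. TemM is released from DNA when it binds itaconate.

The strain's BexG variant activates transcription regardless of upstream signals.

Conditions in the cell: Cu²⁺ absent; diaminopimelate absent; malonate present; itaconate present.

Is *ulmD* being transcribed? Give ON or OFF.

Itaconate is present, so TemM is inactive.
With no repressor bound, *pexG* is transcribed.
So PexG is produced and active.
BexG is constitutively active in this strain.
No repressor is bound and BexG is active, so *velM* is transcribed.
So VelM is produced and active.
With repressor VelM bound, *vorL* is not transcribed.
So VorL is not produced.
Diaminopimelate is absent, so JovF is active.
No repressor is bound and JovF is active, so *yilU* is transcribed.
So YilU is produced and active.
With repressor YilU bound, *dulJ* is not transcribed.
So DulJ is not produced.
With no repressor bound, *fubH* is transcribed.
So FubH is produced and active.
No repressor is bound and PexG and FubH are active, so *ulmD* is transcribed.

ON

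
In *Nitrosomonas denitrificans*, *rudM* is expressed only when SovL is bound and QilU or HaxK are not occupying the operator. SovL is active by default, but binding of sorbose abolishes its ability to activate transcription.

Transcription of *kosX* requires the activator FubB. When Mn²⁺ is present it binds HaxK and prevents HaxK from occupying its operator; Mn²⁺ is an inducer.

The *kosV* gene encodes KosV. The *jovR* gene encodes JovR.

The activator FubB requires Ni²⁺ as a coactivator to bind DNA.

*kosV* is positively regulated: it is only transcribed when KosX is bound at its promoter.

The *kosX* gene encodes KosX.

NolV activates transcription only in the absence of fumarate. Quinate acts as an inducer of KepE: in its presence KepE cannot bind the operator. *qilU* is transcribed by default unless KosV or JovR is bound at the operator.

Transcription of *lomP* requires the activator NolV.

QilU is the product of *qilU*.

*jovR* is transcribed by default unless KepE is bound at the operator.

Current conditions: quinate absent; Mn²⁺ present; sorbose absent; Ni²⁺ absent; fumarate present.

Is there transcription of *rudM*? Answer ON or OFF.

Ni²⁺ is absent, so FubB is inactive.
Required activator FubB is absent, so *kosX* is not transcribed.
So KosX is not produced.
Required activator KosX is absent, so *kosV* is not transcribed.
So KosV is not produced.
Quinate is absent, so KepE is active.
With repressor KepE bound, *jovR* is not transcribed.
So JovR is not produced.
With no repressor bound, *qilU* is transcribed.
So QilU is produced and active.
Mn²⁺ is present, so HaxK is inactive.
Sorbose is absent, so SovL is active.
With repressor QilU bound, *rudM* is not transcribed.

OFF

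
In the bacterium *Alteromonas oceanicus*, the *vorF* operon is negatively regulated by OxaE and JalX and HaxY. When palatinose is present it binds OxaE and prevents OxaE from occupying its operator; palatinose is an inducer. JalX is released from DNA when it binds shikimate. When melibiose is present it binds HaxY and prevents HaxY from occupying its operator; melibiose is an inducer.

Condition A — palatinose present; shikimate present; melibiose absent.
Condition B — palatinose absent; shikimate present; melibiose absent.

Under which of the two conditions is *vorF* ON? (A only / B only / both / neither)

Condition A:
Palatinose is present, so OxaE is inactive.
Shikimate is present, so JalX is inactive.
Melibiose is absent, so HaxY is active.
With repressor HaxY bound, *vorF* is not transcribed.
→ *vorF* is OFF in A.
Condition B:
Palatinose is absent, so OxaE is active.
Shikimate is present, so JalX is inactive.
Melibiose is absent, so HaxY is active.
With repressor OxaE bound, *vorF* is not transcribed.
→ *vorF* is OFF in B.

neither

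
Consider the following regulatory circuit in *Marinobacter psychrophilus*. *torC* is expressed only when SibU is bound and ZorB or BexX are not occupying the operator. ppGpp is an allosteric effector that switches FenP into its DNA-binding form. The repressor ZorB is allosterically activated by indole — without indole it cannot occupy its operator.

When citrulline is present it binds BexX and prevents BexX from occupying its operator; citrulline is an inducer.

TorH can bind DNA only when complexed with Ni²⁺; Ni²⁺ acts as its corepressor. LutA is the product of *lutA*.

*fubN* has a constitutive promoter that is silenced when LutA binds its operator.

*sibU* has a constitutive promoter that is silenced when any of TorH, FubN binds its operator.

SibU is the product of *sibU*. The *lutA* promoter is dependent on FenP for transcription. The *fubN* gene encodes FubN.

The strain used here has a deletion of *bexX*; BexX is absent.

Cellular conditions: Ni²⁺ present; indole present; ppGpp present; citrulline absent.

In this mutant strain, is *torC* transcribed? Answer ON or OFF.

OFF

Indole is present, so ZorB is active.
Ni²⁺ is present, so TorH is active.
ppGpp is present, so FenP is active.
No repressor is bound and FenP is active, so *lutA* is transcribed.
So LutA is produced and active.
With repressor LutA bound, *fubN* is not transcribed.
So FubN is not produced.
With repressor TorH bound, *sibU* is not transcribed.
So SibU is not produced.
BexX is non-functional in this strain, so it has no effect.
With repressor ZorB bound, *torC* is not transcribed.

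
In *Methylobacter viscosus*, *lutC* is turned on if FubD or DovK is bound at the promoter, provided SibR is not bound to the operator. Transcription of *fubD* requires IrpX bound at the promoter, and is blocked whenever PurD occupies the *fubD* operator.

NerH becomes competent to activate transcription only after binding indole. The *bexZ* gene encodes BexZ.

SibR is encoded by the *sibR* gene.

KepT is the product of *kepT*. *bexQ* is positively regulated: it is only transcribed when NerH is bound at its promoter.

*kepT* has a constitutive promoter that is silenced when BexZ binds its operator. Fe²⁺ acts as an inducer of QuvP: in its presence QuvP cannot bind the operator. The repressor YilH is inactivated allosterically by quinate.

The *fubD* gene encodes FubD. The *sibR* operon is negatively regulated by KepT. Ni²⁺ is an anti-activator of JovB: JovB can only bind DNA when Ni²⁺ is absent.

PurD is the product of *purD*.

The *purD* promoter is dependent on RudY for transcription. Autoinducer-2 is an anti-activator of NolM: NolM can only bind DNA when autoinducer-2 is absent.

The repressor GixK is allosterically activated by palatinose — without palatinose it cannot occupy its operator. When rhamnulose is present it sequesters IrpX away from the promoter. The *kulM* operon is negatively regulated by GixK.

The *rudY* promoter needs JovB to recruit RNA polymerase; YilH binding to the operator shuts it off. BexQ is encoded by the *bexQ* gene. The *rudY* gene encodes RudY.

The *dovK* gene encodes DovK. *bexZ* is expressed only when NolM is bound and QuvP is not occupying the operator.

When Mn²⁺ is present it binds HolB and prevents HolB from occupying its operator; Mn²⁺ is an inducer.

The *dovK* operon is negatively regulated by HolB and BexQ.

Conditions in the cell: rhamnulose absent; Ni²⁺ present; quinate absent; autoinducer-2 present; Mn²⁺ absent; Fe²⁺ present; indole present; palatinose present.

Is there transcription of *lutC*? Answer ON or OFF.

ON

Rhamnulose is absent, so IrpX is active.
Ni²⁺ is present, so JovB is inactive.
Quinate is absent, so YilH is active.
With repressor YilH bound, *rudY* is not transcribed.
So RudY is not produced.
Required activator RudY is absent, so *purD* is not transcribed.
So PurD is not produced.
No repressor is bound and IrpX is active, so *fubD* is transcribed.
So FubD is produced and active.
Mn²⁺ is absent, so HolB is active.
Indole is present, so NerH is active.
No repressor is bound and NerH is active, so *bexQ* is transcribed.
So BexQ is produced and active.
With repressor HolB bound, *dovK* is not transcribed.
So DovK is not produced.
Fe²⁺ is present, so QuvP is inactive.
Autoinducer-2 is present, so NolM is inactive.
Required activator NolM is absent, so *bexZ* is not transcribed.
So BexZ is not produced.
With no repressor bound, *kepT* is transcribed.
So KepT is produced and active.
With repressor KepT bound, *sibR* is not transcribed.
So SibR is not produced.
Activator FubD is present, so *lutC* is transcribed.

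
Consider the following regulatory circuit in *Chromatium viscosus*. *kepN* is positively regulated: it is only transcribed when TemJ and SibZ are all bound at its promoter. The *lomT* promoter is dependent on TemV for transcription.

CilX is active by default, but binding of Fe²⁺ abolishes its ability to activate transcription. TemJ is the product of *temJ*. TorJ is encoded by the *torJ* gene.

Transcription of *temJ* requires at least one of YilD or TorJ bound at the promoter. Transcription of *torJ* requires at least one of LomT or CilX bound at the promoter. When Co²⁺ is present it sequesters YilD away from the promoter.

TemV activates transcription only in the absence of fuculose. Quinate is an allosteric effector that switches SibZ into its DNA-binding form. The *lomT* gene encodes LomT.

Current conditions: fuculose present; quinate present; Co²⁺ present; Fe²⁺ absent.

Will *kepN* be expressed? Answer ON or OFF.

Co²⁺ is present, so YilD is inactive.
Fuculose is present, so TemV is inactive.
Required activator TemV is absent, so *lomT* is not transcribed.
So LomT is not produced.
Fe²⁺ is absent, so CilX is active.
Activator CilX is present, so *torJ* is transcribed.
So TorJ is produced and active.
Activator TorJ is present, so *temJ* is transcribed.
So TemJ is produced and active.
Quinate is present, so SibZ is active.
No repressor is bound and TemJ and SibZ are active, so *kepN* is transcribed.

ON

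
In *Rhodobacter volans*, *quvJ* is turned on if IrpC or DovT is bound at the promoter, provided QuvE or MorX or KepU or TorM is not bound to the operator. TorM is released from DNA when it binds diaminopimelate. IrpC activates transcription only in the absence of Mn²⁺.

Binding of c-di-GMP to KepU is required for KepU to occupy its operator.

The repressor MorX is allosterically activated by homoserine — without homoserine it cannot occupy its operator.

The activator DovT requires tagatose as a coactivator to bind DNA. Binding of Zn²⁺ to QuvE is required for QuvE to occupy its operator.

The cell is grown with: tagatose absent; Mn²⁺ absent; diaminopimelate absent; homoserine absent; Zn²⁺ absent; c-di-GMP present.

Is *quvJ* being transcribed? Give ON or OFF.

OFF

Mn²⁺ is absent, so IrpC is active.
Zn²⁺ is absent, so QuvE is inactive.
Homoserine is absent, so MorX is inactive.
c-di-GMP is present, so KepU is active.
Tagatose is absent, so DovT is inactive.
Diaminopimelate is absent, so TorM is active.
With repressor KepU bound, *quvJ* is not transcribed.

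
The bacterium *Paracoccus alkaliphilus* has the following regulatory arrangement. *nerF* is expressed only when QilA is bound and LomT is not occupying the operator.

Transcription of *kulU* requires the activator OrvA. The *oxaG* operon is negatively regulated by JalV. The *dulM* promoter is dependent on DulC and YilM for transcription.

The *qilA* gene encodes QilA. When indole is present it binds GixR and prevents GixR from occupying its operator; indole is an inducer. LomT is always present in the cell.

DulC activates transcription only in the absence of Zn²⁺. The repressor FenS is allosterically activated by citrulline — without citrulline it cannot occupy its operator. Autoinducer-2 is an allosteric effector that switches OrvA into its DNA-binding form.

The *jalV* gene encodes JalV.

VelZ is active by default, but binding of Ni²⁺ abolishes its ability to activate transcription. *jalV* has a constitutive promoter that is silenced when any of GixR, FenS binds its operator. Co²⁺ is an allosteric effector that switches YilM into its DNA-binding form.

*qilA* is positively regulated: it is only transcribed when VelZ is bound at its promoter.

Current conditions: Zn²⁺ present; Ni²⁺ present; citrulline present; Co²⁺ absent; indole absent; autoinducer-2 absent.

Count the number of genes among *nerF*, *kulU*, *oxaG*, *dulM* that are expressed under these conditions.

LomT is produced constitutively and is active.
Ni²⁺ is present, so VelZ is inactive.
Required activator VelZ is absent, so *qilA* is not transcribed.
So QilA is not produced.
With repressor LomT bound, *nerF* is not transcribed.
→ *nerF* is OFF.
Autoinducer-2 is absent, so OrvA is inactive.
Required activator OrvA is absent, so *kulU* is not transcribed.
→ *kulU* is OFF.
Indole is absent, so GixR is active.
Citrulline is present, so FenS is active.
With repressor GixR bound, *jalV* is not transcribed.
So JalV is not produced.
With no repressor bound, *oxaG* is transcribed.
→ *oxaG* is ON.
Zn²⁺ is present, so DulC is inactive.
Co²⁺ is absent, so YilM is inactive.
Required activator DulC is absent, so *dulM* is not transcribed.
→ *dulM* is OFF.
1 of the 4 genes is transcribed.

1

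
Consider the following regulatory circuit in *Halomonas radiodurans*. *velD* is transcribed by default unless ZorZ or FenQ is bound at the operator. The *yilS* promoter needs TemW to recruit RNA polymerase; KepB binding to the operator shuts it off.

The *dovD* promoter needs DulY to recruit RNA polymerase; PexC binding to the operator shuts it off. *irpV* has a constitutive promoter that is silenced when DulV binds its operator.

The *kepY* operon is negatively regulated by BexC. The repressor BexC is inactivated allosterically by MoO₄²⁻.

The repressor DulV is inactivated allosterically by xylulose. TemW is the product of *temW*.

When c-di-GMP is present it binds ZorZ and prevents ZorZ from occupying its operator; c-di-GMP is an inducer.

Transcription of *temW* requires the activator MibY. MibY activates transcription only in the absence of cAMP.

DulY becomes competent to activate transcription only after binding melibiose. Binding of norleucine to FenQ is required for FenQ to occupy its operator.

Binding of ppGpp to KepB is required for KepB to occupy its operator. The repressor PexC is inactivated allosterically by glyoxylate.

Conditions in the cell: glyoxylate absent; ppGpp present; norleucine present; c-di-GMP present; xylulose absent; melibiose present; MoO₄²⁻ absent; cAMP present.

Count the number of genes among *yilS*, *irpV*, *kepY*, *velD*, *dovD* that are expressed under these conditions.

0

cAMP is present, so MibY is inactive.
Required activator MibY is absent, so *temW* is not transcribed.
So TemW is not produced.
ppGpp is present, so KepB is active.
With repressor KepB bound, *yilS* is not transcribed.
→ *yilS* is OFF.
Xylulose is absent, so DulV is active.
With repressor DulV bound, *irpV* is not transcribed.
→ *irpV* is OFF.
MoO₄²⁻ is absent, so BexC is active.
With repressor BexC bound, *kepY* is not transcribed.
→ *kepY* is OFF.
c-di-GMP is present, so ZorZ is inactive.
Norleucine is present, so FenQ is active.
With repressor FenQ bound, *velD* is not transcribed.
→ *velD* is OFF.
Melibiose is present, so DulY is active.
Glyoxylate is absent, so PexC is active.
With repressor PexC bound, *dovD* is not transcribed.
→ *dovD* is OFF.
0 of the 5 genes are transcribed.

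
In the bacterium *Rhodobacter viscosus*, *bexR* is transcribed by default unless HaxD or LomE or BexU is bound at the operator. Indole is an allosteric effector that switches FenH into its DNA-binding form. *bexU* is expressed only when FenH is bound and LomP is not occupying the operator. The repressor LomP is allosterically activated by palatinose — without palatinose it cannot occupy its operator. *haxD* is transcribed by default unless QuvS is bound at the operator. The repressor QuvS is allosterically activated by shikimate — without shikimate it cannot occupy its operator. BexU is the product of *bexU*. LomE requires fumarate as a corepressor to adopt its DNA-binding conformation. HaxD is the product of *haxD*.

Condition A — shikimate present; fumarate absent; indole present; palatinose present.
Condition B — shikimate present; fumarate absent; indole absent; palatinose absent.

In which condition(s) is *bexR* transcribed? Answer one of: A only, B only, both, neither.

both

Condition A:
Shikimate is present, so QuvS is active.
With repressor QuvS bound, *haxD* is not transcribed.
So HaxD is not produced.
Fumarate is absent, so LomE is inactive.
Indole is present, so FenH is active.
Palatinose is present, so LomP is active.
With repressor LomP bound, *bexU* is not transcribed.
So BexU is not produced.
With no repressor bound, *bexR* is transcribed.
→ *bexR* is ON in A.
Condition B:
Shikimate is present, so QuvS is active.
With repressor QuvS bound, *haxD* is not transcribed.
So HaxD is not produced.
Fumarate is absent, so LomE is inactive.
Indole is absent, so FenH is inactive.
Palatinose is absent, so LomP is inactive.
Required activator FenH is absent, so *bexU* is not transcribed.
So BexU is not produced.
With no repressor bound, *bexR* is transcribed.
→ *bexR* is ON in B.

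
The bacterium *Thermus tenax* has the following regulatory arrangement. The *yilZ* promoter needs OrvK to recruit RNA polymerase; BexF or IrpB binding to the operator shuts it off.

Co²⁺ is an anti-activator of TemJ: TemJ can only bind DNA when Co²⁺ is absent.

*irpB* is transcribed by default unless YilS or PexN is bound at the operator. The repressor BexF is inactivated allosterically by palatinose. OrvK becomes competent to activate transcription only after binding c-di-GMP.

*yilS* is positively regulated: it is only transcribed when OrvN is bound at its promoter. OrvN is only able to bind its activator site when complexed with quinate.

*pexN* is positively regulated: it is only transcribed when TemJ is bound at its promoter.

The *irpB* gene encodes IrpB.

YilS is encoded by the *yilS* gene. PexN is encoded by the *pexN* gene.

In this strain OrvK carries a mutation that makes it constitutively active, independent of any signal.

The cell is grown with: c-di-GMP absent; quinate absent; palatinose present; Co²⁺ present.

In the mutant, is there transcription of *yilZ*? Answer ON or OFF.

Palatinose is present, so BexF is inactive.
OrvK is constitutively active in this strain.
Quinate is absent, so OrvN is inactive.
Required activator OrvN is absent, so *yilS* is not transcribed.
So YilS is not produced.
Co²⁺ is present, so TemJ is inactive.
Required activator TemJ is absent, so *pexN* is not transcribed.
So PexN is not produced.
With no repressor bound, *irpB* is transcribed.
So IrpB is produced and active.
With repressor IrpB bound, *yilZ* is not transcribed.

OFF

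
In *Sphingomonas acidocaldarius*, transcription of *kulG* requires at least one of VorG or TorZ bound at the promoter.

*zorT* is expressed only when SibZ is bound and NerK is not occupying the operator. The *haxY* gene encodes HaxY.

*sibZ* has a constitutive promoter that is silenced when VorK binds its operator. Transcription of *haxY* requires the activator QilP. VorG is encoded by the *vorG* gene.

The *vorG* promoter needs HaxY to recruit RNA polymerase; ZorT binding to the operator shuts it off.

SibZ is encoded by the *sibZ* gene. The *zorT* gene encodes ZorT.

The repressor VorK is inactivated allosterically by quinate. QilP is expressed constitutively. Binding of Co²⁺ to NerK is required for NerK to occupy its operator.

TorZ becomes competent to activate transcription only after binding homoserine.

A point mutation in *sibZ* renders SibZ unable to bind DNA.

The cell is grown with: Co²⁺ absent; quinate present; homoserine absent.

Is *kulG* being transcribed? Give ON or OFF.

QilP is produced constitutively and is active.
No repressor is bound and QilP is active, so *haxY* is transcribed.
So HaxY is produced and active.
SibZ is non-functional in this strain, so it has no effect.
Co²⁺ is absent, so NerK is inactive.
Required activator SibZ is absent, so *zorT* is not transcribed.
So ZorT is not produced.
No repressor is bound and HaxY is active, so *vorG* is transcribed.
So VorG is produced and active.
Homoserine is absent, so TorZ is inactive.
Activator VorG is present, so *kulG* is transcribed.

ON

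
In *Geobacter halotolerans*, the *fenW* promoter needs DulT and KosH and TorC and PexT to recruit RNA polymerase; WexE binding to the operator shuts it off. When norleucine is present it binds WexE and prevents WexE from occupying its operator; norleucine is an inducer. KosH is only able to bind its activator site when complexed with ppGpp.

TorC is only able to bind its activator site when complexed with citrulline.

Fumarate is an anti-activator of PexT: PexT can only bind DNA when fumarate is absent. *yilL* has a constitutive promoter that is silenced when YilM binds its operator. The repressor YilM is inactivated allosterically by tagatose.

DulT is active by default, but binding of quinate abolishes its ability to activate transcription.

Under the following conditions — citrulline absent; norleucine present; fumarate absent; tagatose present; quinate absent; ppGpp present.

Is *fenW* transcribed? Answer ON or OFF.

OFF

Quinate is absent, so DulT is active.
ppGpp is present, so KosH is active.
Citrulline is absent, so TorC is inactive.
Norleucine is present, so WexE is inactive.
Fumarate is absent, so PexT is active.
Required activator TorC is absent, so *fenW* is not transcribed.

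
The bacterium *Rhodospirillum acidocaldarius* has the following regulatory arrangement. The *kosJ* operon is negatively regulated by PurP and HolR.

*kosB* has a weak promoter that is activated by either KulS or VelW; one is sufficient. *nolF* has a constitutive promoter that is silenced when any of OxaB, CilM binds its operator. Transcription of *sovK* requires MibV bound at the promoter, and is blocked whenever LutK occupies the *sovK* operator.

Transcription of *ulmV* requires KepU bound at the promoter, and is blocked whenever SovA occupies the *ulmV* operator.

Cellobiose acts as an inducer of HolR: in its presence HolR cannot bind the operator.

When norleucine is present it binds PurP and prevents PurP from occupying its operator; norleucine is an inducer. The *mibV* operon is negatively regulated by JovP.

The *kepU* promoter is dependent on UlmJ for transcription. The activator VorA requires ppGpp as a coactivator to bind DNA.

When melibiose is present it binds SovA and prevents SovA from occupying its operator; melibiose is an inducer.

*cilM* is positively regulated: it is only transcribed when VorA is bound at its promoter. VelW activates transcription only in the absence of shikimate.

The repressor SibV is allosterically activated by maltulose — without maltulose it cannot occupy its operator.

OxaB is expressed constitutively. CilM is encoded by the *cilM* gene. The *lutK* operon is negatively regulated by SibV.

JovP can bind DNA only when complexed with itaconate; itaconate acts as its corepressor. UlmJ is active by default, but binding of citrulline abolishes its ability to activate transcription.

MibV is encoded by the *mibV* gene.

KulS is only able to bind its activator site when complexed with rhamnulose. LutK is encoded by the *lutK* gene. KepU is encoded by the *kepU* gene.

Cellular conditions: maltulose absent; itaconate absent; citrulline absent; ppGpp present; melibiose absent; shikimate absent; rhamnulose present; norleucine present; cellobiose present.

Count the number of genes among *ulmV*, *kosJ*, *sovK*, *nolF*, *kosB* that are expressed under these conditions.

2

Citrulline is absent, so UlmJ is active.
No repressor is bound and UlmJ is active, so *kepU* is transcribed.
So KepU is produced and active.
Melibiose is absent, so SovA is active.
With repressor SovA bound, *ulmV* is not transcribed.
→ *ulmV* is OFF.
Norleucine is present, so PurP is inactive.
Cellobiose is present, so HolR is inactive.
With no repressor bound, *kosJ* is transcribed.
→ *kosJ* is ON.
Itaconate is absent, so JovP is inactive.
With no repressor bound, *mibV* is transcribed.
So MibV is produced and active.
Maltulose is absent, so SibV is inactive.
With no repressor bound, *lutK* is transcribed.
So LutK is produced and active.
With repressor LutK bound, *sovK* is not transcribed.
→ *sovK* is OFF.
OxaB is produced constitutively and is active.
ppGpp is present, so VorA is active.
No repressor is bound and VorA is active, so *cilM* is transcribed.
So CilM is produced and active.
With repressor OxaB bound, *nolF* is not transcribed.
→ *nolF* is OFF.
Rhamnulose is present, so KulS is active.
Shikimate is absent, so VelW is active.
Activator KulS is present, so *kosB* is transcribed.
→ *kosB* is ON.
2 of the 5 genes are transcribed.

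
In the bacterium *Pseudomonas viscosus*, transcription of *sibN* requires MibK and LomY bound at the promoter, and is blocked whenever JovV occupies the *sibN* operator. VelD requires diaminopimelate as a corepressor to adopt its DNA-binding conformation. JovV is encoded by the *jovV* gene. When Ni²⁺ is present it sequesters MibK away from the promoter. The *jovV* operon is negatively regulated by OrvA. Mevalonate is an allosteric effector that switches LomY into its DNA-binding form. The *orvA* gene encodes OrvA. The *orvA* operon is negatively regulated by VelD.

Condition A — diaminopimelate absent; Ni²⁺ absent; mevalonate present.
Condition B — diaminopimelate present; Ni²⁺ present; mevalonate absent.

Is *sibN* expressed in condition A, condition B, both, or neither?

Condition A:
Diaminopimelate is absent, so VelD is inactive.
With no repressor bound, *orvA* is transcribed.
So OrvA is produced and active.
With repressor OrvA bound, *jovV* is not transcribed.
So JovV is not produced.
Ni²⁺ is absent, so MibK is active.
Mevalonate is present, so LomY is active.
No repressor is bound and MibK and LomY are active, so *sibN* is transcribed.
→ *sibN* is ON in A.
Condition B:
Diaminopimelate is present, so VelD is active.
With repressor VelD bound, *orvA* is not transcribed.
So OrvA is not produced.
With no repressor bound, *jovV* is transcribed.
So JovV is produced and active.
Ni²⁺ is present, so MibK is inactive.
Mevalonate is absent, so LomY is inactive.
With repressor JovV bound, *sibN* is not transcribed.
→ *sibN* is OFF in B.

A only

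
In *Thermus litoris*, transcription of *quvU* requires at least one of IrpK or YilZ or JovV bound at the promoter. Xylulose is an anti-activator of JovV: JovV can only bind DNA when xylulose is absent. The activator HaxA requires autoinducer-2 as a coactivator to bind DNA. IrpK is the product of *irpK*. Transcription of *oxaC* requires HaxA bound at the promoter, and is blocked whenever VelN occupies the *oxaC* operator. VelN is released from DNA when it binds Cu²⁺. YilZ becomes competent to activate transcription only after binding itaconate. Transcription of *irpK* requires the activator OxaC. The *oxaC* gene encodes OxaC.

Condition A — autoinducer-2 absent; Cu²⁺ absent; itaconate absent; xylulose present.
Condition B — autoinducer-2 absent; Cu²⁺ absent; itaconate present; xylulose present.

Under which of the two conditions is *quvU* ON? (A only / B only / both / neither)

B only

Condition A:
Autoinducer-2 is absent, so HaxA is inactive.
Cu²⁺ is absent, so VelN is active.
With repressor VelN bound, *oxaC* is not transcribed.
So OxaC is not produced.
Required activator OxaC is absent, so *irpK* is not transcribed.
So IrpK is not produced.
Itaconate is absent, so YilZ is inactive.
Xylulose is present, so JovV is inactive.
No activator is available at the *quvU* promoter, so *quvU* is not transcribed.
→ *quvU* is OFF in A.
Condition B:
Autoinducer-2 is absent, so HaxA is inactive.
Cu²⁺ is absent, so VelN is active.
With repressor VelN bound, *oxaC* is not transcribed.
So OxaC is not produced.
Required activator OxaC is absent, so *irpK* is not transcribed.
So IrpK is not produced.
Itaconate is present, so YilZ is active.
Xylulose is present, so JovV is inactive.
Activator YilZ is present, so *quvU* is transcribed.
→ *quvU* is ON in B.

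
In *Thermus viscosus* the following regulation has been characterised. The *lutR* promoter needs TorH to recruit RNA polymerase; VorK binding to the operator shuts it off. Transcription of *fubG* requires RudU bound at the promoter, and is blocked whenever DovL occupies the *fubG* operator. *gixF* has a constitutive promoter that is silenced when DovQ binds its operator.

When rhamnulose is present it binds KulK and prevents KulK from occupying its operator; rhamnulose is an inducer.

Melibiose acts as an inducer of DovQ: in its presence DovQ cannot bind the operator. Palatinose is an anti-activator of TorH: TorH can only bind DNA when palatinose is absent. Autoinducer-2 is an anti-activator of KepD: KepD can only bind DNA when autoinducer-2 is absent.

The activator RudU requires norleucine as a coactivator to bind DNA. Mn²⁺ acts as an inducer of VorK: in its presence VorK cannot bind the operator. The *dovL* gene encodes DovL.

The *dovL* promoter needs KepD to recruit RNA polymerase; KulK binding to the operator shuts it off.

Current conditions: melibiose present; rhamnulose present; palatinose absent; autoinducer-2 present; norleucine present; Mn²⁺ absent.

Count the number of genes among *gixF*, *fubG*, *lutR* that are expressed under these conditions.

2

Melibiose is present, so DovQ is inactive.
With no repressor bound, *gixF* is transcribed.
→ *gixF* is ON.
Norleucine is present, so RudU is active.
Rhamnulose is present, so KulK is inactive.
Autoinducer-2 is present, so KepD is inactive.
Required activator KepD is absent, so *dovL* is not transcribed.
So DovL is not produced.
No repressor is bound and RudU is active, so *fubG* is transcribed.
→ *fubG* is ON.
Mn²⁺ is absent, so VorK is active.
Palatinose is absent, so TorH is active.
With repressor VorK bound, *lutR* is not transcribed.
→ *lutR* is OFF.
2 of the 3 genes are transcribed.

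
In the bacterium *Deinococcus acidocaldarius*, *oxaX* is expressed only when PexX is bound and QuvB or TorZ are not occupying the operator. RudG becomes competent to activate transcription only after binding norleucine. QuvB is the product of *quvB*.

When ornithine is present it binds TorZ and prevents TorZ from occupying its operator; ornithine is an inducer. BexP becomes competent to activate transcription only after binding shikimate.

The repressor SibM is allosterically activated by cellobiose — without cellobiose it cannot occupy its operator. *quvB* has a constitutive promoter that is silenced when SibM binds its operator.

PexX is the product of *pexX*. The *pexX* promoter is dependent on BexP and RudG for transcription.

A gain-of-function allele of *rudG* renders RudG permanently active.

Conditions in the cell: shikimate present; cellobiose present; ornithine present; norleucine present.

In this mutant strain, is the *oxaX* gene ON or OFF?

ON

Cellobiose is present, so SibM is active.
With repressor SibM bound, *quvB* is not transcribed.
So QuvB is not produced.
Shikimate is present, so BexP is active.
RudG is constitutively active in this strain.
No repressor is bound and BexP and RudG are active, so *pexX* is transcribed.
So PexX is produced and active.
Ornithine is present, so TorZ is inactive.
No repressor is bound and PexX is active, so *oxaX* is transcribed.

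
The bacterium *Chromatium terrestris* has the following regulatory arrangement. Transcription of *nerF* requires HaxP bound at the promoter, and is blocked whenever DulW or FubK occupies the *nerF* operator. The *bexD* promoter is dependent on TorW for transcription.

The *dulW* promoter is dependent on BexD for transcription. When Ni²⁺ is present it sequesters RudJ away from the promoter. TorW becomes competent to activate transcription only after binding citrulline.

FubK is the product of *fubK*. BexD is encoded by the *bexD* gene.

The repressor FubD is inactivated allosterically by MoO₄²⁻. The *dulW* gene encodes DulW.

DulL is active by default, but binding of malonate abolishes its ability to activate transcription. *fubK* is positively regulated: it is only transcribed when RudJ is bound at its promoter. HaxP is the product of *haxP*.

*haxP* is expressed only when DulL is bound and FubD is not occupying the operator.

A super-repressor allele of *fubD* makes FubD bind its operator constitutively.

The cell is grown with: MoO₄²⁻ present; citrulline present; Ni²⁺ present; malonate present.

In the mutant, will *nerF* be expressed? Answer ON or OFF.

OFF

Malonate is present, so DulL is inactive.
FubD is constitutively active in this strain.
With repressor FubD bound, *haxP* is not transcribed.
So HaxP is not produced.
Citrulline is present, so TorW is active.
No repressor is bound and TorW is active, so *bexD* is transcribed.
So BexD is produced and active.
No repressor is bound and BexD is active, so *dulW* is transcribed.
So DulW is produced and active.
Ni²⁺ is present, so RudJ is inactive.
Required activator RudJ is absent, so *fubK* is not transcribed.
So FubK is not produced.
With repressor DulW bound, *nerF* is not transcribed.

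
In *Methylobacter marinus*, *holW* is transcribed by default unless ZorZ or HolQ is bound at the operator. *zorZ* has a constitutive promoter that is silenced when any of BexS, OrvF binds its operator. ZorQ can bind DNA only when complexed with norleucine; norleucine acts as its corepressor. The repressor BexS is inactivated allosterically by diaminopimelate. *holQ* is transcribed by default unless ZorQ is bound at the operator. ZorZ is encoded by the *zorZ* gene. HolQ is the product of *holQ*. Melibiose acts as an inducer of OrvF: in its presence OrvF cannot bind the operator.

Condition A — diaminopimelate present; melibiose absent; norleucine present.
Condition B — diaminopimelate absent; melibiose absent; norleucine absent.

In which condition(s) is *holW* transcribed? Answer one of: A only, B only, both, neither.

Condition A:
Diaminopimelate is present, so BexS is inactive.
Melibiose is absent, so OrvF is active.
With repressor OrvF bound, *zorZ* is not transcribed.
So ZorZ is not produced.
Norleucine is present, so ZorQ is active.
With repressor ZorQ bound, *holQ* is not transcribed.
So HolQ is not produced.
With no repressor bound, *holW* is transcribed.
→ *holW* is ON in A.
Condition B:
Diaminopimelate is absent, so BexS is active.
Melibiose is absent, so OrvF is active.
With repressor BexS bound, *zorZ* is not transcribed.
So ZorZ is not produced.
Norleucine is absent, so ZorQ is inactive.
With no repressor bound, *holQ* is transcribed.
So HolQ is produced and active.
With repressor HolQ bound, *holW* is not transcribed.
→ *holW* is OFF in B.

A only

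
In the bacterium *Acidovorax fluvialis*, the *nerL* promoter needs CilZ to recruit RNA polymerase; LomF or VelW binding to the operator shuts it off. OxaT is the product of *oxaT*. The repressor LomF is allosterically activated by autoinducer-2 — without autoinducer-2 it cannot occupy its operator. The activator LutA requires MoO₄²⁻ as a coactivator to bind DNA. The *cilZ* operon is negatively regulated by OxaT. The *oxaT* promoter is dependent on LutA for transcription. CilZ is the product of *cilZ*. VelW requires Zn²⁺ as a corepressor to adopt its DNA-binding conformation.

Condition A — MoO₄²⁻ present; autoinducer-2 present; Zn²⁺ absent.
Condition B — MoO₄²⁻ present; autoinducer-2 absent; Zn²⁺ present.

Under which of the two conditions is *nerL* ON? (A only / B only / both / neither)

neither

Condition A:
MoO₄²⁻ is present, so LutA is active.
No repressor is bound and LutA is active, so *oxaT* is transcribed.
So OxaT is produced and active.
With repressor OxaT bound, *cilZ* is not transcribed.
So CilZ is not produced.
Autoinducer-2 is present, so LomF is active.
Zn²⁺ is absent, so VelW is inactive.
With repressor LomF bound, *nerL* is not transcribed.
→ *nerL* is OFF in A.
Condition B:
MoO₄²⁻ is present, so LutA is active.
No repressor is bound and LutA is active, so *oxaT* is transcribed.
So OxaT is produced and active.
With repressor OxaT bound, *cilZ* is not transcribed.
So CilZ is not produced.
Autoinducer-2 is absent, so LomF is inactive.
Zn²⁺ is present, so VelW is active.
With repressor VelW bound, *nerL* is not transcribed.
→ *nerL* is OFF in B.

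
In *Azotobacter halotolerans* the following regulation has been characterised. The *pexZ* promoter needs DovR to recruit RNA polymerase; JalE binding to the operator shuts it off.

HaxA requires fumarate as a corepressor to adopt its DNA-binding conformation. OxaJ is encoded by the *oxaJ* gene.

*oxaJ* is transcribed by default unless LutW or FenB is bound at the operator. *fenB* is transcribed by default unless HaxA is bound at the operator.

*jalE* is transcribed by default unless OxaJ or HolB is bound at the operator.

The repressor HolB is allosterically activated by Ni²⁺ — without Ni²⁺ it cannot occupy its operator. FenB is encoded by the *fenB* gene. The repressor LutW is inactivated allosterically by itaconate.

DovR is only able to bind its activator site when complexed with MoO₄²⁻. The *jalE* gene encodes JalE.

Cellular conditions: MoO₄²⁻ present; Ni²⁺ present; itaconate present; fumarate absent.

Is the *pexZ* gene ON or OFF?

ON

Itaconate is present, so LutW is inactive.
Fumarate is absent, so HaxA is inactive.
With no repressor bound, *fenB* is transcribed.
So FenB is produced and active.
With repressor FenB bound, *oxaJ* is not transcribed.
So OxaJ is not produced.
Ni²⁺ is present, so HolB is active.
With repressor HolB bound, *jalE* is not transcribed.
So JalE is not produced.
MoO₄²⁻ is present, so DovR is active.
No repressor is bound and DovR is active, so *pexZ* is transcribed.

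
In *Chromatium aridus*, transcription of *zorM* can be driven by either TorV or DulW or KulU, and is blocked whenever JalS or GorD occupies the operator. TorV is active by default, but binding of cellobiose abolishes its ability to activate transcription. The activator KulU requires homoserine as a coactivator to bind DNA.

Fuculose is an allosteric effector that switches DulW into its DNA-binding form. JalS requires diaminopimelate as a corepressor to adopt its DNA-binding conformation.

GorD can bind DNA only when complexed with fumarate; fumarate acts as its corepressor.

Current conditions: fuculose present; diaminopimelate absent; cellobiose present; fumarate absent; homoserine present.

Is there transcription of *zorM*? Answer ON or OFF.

ON

Diaminopimelate is absent, so JalS is inactive.
Fumarate is absent, so GorD is inactive.
Cellobiose is present, so TorV is inactive.
Fuculose is present, so DulW is active.
Homoserine is present, so KulU is active.
Activator DulW is present, so *zorM* is transcribed.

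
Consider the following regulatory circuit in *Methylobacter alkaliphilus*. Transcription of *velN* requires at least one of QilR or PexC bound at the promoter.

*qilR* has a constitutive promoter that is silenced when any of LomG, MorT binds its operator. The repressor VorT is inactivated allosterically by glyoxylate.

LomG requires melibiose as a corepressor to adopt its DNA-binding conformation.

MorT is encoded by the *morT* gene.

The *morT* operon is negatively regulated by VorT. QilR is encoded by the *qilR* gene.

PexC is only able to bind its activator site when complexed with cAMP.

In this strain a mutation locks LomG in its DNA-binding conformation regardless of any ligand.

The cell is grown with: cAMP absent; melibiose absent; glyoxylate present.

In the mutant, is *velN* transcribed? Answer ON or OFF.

LomG is constitutively active in this strain.
Glyoxylate is present, so VorT is inactive.
With no repressor bound, *morT* is transcribed.
So MorT is produced and active.
With repressor LomG bound, *qilR* is not transcribed.
So QilR is not produced.
cAMP is absent, so PexC is inactive.
No activator is available at the *velN* promoter, so *velN* is not transcribed.

OFF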